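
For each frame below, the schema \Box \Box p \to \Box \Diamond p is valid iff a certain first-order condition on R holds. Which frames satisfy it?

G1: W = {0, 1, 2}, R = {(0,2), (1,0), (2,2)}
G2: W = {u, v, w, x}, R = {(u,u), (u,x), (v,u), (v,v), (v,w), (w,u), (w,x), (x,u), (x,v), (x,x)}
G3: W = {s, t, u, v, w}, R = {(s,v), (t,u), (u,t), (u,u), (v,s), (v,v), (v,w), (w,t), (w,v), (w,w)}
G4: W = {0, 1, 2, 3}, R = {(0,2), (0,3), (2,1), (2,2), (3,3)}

G1, G2, G3

This is the axiom for a generalized confluence (Geach) condition; its first-order frame correspondent is \forall x \forall z (xRz \to \exists w (x R^2 w \wedge zRw)).
G1: satisfies the condition.
G2: satisfies the condition.
G3: satisfies the condition.
G4: fails — 2R1 but no w with 2R²w and 1Rw.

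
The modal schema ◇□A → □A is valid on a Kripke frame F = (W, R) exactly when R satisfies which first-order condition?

Equivalently (dual form): ◇A → □◇A.
Suppose ◇A→□◇A is valid. Take Rxy, Rxz and set V(A)={y}. Then ◇A at x, so □◇A at x, so ◇A at z, so some w with Rzw has A; w=y, i.e. Rzy. By symmetry of the argument, Ryz.

The Euclidean property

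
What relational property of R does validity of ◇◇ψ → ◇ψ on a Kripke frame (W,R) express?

This schema is equivalent to the 4 axiom □ψ → □□ψ.
Its frame correspondent is transitivity — ∀x ∀y ∀z (Rxy ∧ Ryz → Rxz).

transitivity: ∀x ∀y ∀z (Rxy ∧ Ryz → Rxz)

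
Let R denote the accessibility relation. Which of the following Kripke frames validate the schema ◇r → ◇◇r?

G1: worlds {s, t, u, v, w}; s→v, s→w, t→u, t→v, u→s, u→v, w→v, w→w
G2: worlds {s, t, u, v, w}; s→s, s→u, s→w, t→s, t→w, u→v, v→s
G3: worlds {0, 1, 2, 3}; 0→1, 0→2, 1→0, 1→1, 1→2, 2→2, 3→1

G3

The schema corresponds to a generalized confluence (Geach) condition: ∀x ∀y (xRy → ∃w (y = w ∧ xR²w)).
G1: fails — tRu but no w* with u=w* and tR²w*.
G2: fails — uRv but no w* with v=w* and uR²w*.
G3: condition met.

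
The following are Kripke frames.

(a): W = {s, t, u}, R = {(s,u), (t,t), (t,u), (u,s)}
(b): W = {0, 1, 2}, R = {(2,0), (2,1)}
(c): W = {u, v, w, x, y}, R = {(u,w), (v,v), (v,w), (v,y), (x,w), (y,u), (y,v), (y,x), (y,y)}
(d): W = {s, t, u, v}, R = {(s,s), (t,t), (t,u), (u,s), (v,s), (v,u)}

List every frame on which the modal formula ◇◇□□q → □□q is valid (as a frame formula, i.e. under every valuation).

This is the axiom for a generalized confluence (Geach) condition; its first-order frame correspondent is ∀x ∀y ∀z ((xR²y ∧ xR²z) → ∃w (yR²w ∧ z = w)).
(a): fails — tR²s, tR²t but no w with sR²w and t=w.
(b): ✓.
(c): fails — vR²u, vR²u but no t with uR²t and u=t.
(d): fails — tR²s, tR²t but no w with sR²w and t=w.

(b)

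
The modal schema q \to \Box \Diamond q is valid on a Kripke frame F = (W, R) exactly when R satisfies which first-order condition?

Symmetry

Suppose q→□◇q is valid. Take Rxy and set V(q)={x}. Then q at x, so □◇q at x, so ◇q at y, so some z with Ryz has q; z=x, i.e. Ryx.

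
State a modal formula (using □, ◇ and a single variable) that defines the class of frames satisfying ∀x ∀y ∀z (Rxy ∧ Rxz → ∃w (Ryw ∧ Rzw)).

This is convergence; the standard corresponding axiom is .2: ◇□ψ → □◇ψ.
Suppose ◇□ψ→□◇ψ is valid. Take Rxy, Rxz and set V(ψ)={w : Ryw}. Then □ψ at y so ◇□ψ at x, so □◇ψ at x, so ◇ψ at z, giving w with Rzw and Ryw.

◇□ψ → □◇ψ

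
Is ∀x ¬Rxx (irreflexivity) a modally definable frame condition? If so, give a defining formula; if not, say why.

No — not modally definable

Modal frame validity is preserved under surjective bounded morphisms.
The 3-cycle (worlds w0,w1,w2 with w0→w1→w2→w0) is irreflexive, and the map sending every world to a single reflexive point • is a surjective bounded morphism (forth: every edge maps to (•,•); back: every world has a successor). So any modal formula valid on the 3-cycle is also valid on the reflexive point, which is not irreflexive.
So no modal formula (or set of formulas) defines exactly the irreflexive frames.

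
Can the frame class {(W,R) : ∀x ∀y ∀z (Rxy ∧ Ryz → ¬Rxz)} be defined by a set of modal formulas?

Modal frame validity is preserved under surjective bounded morphisms.
The 3-cycle (worlds 0,1,2 with 0→1→2→0) is intransitive. Mapping every world to a single reflexive point • is a surjective bounded morphism; the reflexive point is not intransitive (R••∧R•• but R••).
So the class is not modally definable.

Not modally definable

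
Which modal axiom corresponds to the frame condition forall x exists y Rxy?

A defining formula is □p → ◇p (the D axiom).

□p → ◇p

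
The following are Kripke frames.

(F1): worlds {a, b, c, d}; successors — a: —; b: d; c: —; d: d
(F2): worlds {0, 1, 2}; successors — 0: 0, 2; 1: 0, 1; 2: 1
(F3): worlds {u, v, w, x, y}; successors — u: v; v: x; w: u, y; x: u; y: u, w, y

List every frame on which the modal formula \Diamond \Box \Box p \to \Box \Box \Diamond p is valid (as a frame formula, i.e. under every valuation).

Frame correspondent (Sahlqvist): \forall x \forall y \forall z ((xRy \wedge x R^2 z) \to \exists w (y R^2 w \wedge zRw)) — i.e. a generalized confluence (Geach) condition.
(F1): satisfies the condition.
(F2): satisfies the condition.
(F3): fails — wRu, wR²u but no t with uR²t and uRt.

(F1), (F2)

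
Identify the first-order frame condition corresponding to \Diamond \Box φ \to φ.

Equivalently (dual form): φ → □◇φ.
Suppose φ→□◇φ is valid. Take Rxy and set V(φ)={x}. Then φ at x, so □◇φ at x, so ◇φ at y, so some z with Ryz has φ; z=x, i.e. Ryx.
Conversely, any frame satisfying \forall x \forall y (Rxy \to Ryx) validates the schema.
So the correspondent is symmetry.

symmetry: \forall x \forall y (Rxy \to Ryx)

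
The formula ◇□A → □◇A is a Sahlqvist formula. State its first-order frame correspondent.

convergence

Suppose ◇□A→□◇A is valid. Take Rxy, Rxz and set V(A)={w : Ryw}. Then □A at y so ◇□A at x, so □◇A at x, so ◇A at z, giving w with Rzw and Ryw.
Conversely, on a frame with convergence the schema holds at every world under every valuation.
Frame condition: ∀x ∀y ∀z (Rxy ∧ Rxz → ∃w (Ryw ∧ Rzw)).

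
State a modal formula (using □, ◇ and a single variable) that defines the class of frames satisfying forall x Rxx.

□ψ → ψ

This is reflexivity; the standard corresponding axiom is T: □ψ → ψ.
Suppose □ψ→ψ is valid. At any x set V(ψ)={w : Rxw}. Then □ψ holds at x, so ψ holds at x, i.e. Rxx.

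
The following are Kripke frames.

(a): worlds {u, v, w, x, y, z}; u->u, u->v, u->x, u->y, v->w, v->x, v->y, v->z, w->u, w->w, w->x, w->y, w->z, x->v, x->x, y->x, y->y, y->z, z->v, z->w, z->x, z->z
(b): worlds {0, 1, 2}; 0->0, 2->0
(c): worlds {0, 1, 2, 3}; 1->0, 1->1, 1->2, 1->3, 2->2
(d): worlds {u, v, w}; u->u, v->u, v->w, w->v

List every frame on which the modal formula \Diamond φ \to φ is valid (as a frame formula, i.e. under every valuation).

The schema corresponds to a generalized confluence (Geach) condition: \forall x \forall y (xRy \to \exists w (y = w \wedge x = w)).
(a): fails — uRv but v ≠ u.
(b): fails — 2R0 but 0 ≠ 2.
(c): fails — 1R0 but 0 ≠ 1.
(d): fails — vRu but u ≠ v.
Valid on no frame.

none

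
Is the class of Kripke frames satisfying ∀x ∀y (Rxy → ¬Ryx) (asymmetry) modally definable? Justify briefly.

If a class were modally definable it would be closed under surjective bounded morphisms (Goldblatt–Thomason).
The 5-cycle (worlds s,t,u,v,w with s→t→u→v→w→s) is asymmetric. Mapping every world to a single reflexive point • is a surjective bounded morphism, and the reflexive point is not asymmetric (R•• but asymmetry requires ¬R••).
Hence asymmetry is not modally definable.

No — not modally definable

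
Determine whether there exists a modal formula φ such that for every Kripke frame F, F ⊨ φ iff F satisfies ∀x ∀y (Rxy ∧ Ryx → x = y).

Not modally definable

Any modally definable frame class is closed under surjective bounded morphisms.
The 4-cycle (worlds a,b,c,d with a→b→c→d→a) is antisymmetric. Sending even-indexed worlds to s and odd-indexed worlds to t is a surjective bounded morphism onto the two-world frame with s↔t, which is not antisymmetric.
So no modal formula (or set of formulas) defines exactly the antisymmetric frames.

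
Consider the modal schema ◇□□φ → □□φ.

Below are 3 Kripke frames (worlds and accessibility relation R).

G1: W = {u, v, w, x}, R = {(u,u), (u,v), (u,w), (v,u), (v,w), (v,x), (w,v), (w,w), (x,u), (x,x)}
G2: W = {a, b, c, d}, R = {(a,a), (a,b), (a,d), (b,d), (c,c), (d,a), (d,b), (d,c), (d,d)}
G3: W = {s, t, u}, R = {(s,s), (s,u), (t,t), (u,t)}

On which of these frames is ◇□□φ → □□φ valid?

G1

The schema corresponds to a generalized confluence (Geach) condition: ∀x ∀y ∀z ((xRy ∧ xR²z) → ∃w (yR²w ∧ z = w)).
G1: ✓.
G2: fails — dRc, dR²a but no w with cR²w and a=w.
G3: fails — sRu, sR²s but no w with uR²w and s=w.
Valid on: G1.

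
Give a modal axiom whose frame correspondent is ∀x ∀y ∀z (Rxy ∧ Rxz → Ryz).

◇s → □◇s

This is the Euclidean property; the standard corresponding axiom is 5: ◇s → □◇s.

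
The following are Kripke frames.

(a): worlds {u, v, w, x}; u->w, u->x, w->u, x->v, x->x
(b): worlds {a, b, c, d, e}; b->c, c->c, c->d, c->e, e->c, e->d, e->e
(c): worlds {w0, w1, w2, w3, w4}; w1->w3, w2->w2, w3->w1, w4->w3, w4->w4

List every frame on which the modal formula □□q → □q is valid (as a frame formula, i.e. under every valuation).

(b)

This is the axiom for density; its first-order frame correspondent is ∀x ∀y (Rxy → ∃z (Rxz ∧ Rzy)).
(a): fails — Rwu but no z with Rwz and Rzu.
(b): satisfies the condition.
(c): fails — Rw3w1 but no z with Rw3z and Rzw1.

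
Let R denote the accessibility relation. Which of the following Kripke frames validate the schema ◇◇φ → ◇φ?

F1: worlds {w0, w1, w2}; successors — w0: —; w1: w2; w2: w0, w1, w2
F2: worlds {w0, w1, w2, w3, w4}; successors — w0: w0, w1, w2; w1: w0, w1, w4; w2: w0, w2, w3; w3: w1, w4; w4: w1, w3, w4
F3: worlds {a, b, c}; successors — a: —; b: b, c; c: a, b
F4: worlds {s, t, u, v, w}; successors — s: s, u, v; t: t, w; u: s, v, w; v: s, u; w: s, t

The schema corresponds to transitivity: ∀x ∀y ∀z (Rxy ∧ Ryz → Rxz).
F1: fails — Rw1w2 and Rw2w0 but not Rw1w0.
F2: fails — Rw1w0 and Rw0w2 but not Rw1w2.
F3: fails — Rbc and Rca but not Rba.
F4: fails — Ruv and Rvu but not Ruu.

none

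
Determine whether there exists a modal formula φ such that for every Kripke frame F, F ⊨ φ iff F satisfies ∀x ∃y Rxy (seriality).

Yes — defined by □r → ◇r

Yes: it is seriality, defined by the D schema □r → ◇r.
Suppose □r→◇r is valid. At any x set V(r)=W. Then □r at x, so ◇r at x, so x has a successor.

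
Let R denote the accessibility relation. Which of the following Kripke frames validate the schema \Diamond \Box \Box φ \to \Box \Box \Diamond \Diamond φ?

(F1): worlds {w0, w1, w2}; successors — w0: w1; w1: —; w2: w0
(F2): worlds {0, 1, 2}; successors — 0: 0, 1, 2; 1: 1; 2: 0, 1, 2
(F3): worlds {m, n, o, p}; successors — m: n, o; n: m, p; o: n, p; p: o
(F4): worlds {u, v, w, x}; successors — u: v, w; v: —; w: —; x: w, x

This is the axiom for a generalized confluence (Geach) condition; its first-order frame correspondent is \forall x \forall y \forall z ((xRy \wedge x R^2 z) \to \exists w (y R^2 w \wedge z R^2 w)).
(F1): fails — w2Rw0, w2R²w1 but no w with w0R²w and w1R²w.
(F2): satisfies the condition.
(F3): satisfies the condition.
(F4): fails — xRw, xR²w but no t with wR²t and wR²t.
Valid on: (F2), (F3).

(F2), (F3)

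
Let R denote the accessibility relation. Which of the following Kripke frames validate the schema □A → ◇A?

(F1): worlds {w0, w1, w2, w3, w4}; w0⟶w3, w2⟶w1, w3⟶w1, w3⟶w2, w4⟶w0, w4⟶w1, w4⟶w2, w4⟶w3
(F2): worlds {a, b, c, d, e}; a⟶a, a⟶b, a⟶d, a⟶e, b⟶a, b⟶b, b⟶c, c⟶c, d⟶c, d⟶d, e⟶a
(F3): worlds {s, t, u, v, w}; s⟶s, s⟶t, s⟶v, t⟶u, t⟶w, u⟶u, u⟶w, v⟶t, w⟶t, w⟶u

Frame correspondent (Sahlqvist): ∀x ∃y Rxy — i.e. seriality.
(F1): fails — world w1 has no successor.
(F2): condition met.
(F3): condition met.

(F2), (F3)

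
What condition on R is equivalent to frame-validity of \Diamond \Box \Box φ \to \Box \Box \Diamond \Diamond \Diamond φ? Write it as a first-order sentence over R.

This is a Sahlqvist (Geach-type) schema ◇^1□^2φ → □^2◇^3φ.
First-order correspondent: \forall x \forall y \forall z ((xRy \wedge x R^2 z) \to \exists w (y R^2 w \wedge z R^3 w)).

\forall x \forall y \forall z ((xRy \wedge x R^2 z) \to \exists w (y R^2 w \wedge z R^3 w))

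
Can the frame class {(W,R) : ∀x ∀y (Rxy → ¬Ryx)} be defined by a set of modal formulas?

Not modally definable

Modal frame validity is preserved under surjective bounded morphisms.
The 3-cycle (worlds 0,1,2 with 0→1→2→0) is asymmetric. Mapping every world to a single reflexive point • is a surjective bounded morphism, and the reflexive point is not asymmetric (R•• but asymmetry requires ¬R••).
So no modal formula (or set of formulas) defines exactly the asymmetric frames.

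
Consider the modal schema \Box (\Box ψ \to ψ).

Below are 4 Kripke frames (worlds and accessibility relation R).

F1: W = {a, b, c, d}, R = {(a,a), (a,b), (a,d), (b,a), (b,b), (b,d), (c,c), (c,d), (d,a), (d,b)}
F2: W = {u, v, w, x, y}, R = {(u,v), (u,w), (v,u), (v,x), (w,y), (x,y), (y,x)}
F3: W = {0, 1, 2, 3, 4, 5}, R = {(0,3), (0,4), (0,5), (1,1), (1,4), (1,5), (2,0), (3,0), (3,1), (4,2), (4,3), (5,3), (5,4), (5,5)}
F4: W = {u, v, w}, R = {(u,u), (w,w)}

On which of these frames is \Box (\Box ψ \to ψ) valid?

This is the axiom for shift-reflexivity; its first-order frame correspondent is \forall x \forall y (Rxy \to Ryy).
F1: fails — Rcd but not Rdd.
F2: fails — Ruv but not Rvv.
F3: fails — R43 but not R33.
F4: satisfies the condition.
Valid on: F4.

F4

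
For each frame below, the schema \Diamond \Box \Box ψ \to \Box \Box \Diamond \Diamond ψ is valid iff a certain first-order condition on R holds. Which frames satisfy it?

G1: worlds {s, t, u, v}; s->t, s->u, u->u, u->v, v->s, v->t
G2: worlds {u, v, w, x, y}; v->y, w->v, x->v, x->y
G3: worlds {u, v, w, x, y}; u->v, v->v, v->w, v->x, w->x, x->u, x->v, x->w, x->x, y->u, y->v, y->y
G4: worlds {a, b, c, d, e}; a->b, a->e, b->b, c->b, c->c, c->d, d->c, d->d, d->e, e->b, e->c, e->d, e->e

G3, G4

The schema corresponds to a generalized confluence (Geach) condition: \forall x \forall y \forall z ((xRy \wedge x R^2 z) \to \exists w (y R^2 w \wedge z R^2 w)).
G1: fails — sRt, sR²u but no w with tR²w and uR²w.
G2: fails — wRv, wR²y but no t with vR²t and yR²t.
G3: ✓.
G4: ✓.
Valid on: G3, G4.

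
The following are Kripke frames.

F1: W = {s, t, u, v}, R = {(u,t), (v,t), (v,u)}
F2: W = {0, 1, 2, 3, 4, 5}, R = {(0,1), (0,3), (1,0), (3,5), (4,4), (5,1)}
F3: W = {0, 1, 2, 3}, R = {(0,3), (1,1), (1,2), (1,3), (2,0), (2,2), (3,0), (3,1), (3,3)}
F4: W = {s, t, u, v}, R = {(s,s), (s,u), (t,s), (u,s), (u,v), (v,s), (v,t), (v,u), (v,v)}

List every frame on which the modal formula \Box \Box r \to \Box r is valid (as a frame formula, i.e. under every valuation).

F3, F4

This is the axiom for density; its first-order frame correspondent is \forall x \forall y (Rxy \to \exists z (Rxz \wedge Rzy)).
F1: fails — Rvu but no z with Rvz and Rzu.
F2: fails — R10 but no z with R1z and Rz0.
F3: condition met.
F4: condition met.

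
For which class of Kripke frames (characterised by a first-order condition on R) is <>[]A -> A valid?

symmetry

This schema is equivalent to the B axiom A → □◇A.
Its frame correspondent is symmetry — forall x forall y (Rxy -> Ryx).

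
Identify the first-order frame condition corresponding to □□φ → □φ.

Suppose □□φ→□φ is valid. Take Rxy and set V(φ)={w : xR²w}. Then □□φ at x, so □φ at x, so φ at y, i.e. ∃z(Rxz∧Rzy).

density: ∀x ∀y (Rxy → ∃z (Rxz ∧ Rzy))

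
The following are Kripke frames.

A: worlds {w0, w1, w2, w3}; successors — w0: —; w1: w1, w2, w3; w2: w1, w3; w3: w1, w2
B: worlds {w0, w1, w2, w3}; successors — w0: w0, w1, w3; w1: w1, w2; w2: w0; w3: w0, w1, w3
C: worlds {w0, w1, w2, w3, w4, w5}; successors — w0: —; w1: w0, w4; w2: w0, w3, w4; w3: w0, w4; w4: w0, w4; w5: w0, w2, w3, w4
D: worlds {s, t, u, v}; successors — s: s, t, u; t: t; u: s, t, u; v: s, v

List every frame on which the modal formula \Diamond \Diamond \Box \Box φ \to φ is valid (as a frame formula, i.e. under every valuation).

Frame correspondent (Sahlqvist): \forall x \forall y (x R^2 y \to \exists w (y R^2 w \wedge x = w)) — i.e. a generalized confluence (Geach) condition.
A: ✓.
B: fails — w3R²w1 but no w with w1R²w and w3=w.
C: fails — w1R²w0 but no w with w0R²w and w1=w.
D: fails — sR²t but no w with tR²w and s=w.

A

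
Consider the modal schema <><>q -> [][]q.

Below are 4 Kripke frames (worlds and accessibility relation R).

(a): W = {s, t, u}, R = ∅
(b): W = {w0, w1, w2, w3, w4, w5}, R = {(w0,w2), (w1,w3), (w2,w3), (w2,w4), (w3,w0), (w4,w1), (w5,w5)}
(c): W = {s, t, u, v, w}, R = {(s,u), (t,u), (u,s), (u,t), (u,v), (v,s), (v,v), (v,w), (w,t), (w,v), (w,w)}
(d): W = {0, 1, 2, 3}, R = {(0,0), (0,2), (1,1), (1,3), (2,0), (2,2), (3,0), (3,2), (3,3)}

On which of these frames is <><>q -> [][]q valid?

(a)

Frame correspondent (Sahlqvist): forall x forall y forall z ((x R^2 y & x R^2 z) -> exists w (y = w & z = w)) — i.e. a generalized confluence (Geach) condition.
(a): holds.
(b): fails — w0R²w3, w0R²w4 but w3 ≠ w4.
(c): fails — sR²s, sR²t but s ≠ t.
(d): fails — 0R²0, 0R²2 but 0 ≠ 2.
Valid on: (a).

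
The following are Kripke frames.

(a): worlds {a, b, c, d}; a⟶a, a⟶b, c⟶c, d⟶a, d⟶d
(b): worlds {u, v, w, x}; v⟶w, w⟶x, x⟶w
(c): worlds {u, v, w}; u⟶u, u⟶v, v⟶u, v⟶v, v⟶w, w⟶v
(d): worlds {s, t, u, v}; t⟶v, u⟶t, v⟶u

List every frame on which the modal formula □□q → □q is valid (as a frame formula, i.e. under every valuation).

This is the axiom for density; its first-order frame correspondent is ∀x ∀y (Rxy → ∃z (Rxz ∧ Rzy)).
(a): satisfies the condition.
(b): fails — Rxw but no z with Rxz and Rzw.
(c): satisfies the condition.
(d): fails — Rvu but no z with Rvz and Rzu.

(a), (c)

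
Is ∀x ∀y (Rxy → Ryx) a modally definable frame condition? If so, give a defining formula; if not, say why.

The condition is symmetry. A defining modal formula is q → □◇q.

Yes — defined by q → □◇q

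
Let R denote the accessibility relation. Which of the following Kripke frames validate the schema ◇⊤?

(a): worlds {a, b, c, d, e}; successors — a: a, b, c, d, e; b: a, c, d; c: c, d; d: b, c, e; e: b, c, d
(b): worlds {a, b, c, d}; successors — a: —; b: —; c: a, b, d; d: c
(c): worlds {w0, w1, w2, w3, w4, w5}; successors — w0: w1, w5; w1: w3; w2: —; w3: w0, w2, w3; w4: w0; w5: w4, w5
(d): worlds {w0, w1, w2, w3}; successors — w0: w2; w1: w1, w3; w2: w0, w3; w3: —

This is the axiom for seriality; its first-order frame correspondent is ∀x ∃y Rxy.
(a): ✓.
(b): fails — world a has no successor.
(c): fails — world w2 has no successor.
(d): fails — world w3 has no successor.

(a)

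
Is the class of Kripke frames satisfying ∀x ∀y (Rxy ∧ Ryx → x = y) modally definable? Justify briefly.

No — not modally definable

Any modally definable frame class is closed under surjective bounded morphisms.
The 4-cycle (worlds 0,1,2,3 with 0→1→2→3→0) is antisymmetric. Sending even-indexed worlds to s and odd-indexed worlds to t is a surjective bounded morphism onto the two-world frame with s↔t, which is not antisymmetric.
Hence antisymmetry is not modally definable.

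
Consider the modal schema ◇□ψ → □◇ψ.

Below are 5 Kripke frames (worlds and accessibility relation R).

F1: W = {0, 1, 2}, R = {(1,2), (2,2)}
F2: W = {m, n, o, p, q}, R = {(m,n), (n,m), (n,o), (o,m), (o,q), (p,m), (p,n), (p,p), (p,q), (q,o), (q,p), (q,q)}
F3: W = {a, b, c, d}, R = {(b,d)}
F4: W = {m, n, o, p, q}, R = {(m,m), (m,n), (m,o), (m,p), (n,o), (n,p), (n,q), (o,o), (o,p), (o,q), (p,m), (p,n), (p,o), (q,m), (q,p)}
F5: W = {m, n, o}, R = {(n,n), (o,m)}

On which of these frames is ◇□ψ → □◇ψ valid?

The schema corresponds to convergence: ∀x ∀y ∀z (Rxy ∧ Rxz → ∃w (Ryw ∧ Rzw)).
F1: condition met.
F2: fails — Rno and Rnm but o and m have no common successor.
F3: fails — Rbd and Rbd but d and d have no common successor.
F4: condition met.
F5: fails — Rom and Rom but m and m have no common successor.
Valid on: F1, F4.

F1, F4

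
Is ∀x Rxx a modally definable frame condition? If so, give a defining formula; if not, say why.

Yes, by □r → r

This is a Sahlqvist condition; the T axiom □r → r defines it.
Suppose □r→r is valid. At any x set V(r)={w : Rxw}. Then □r holds at x, so r holds at x, i.e. Rxx.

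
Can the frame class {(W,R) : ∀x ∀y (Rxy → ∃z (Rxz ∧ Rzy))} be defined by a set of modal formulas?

Yes — defined by □□r → □r

The condition is density. A defining modal formula is □□r → □r.
Suppose □□r→□r is valid. Take Rxy and set V(r)={w : xR²w}. Then □□r at x, so □r at x, so r at y, i.e. ∃z(Rxz∧Rzy).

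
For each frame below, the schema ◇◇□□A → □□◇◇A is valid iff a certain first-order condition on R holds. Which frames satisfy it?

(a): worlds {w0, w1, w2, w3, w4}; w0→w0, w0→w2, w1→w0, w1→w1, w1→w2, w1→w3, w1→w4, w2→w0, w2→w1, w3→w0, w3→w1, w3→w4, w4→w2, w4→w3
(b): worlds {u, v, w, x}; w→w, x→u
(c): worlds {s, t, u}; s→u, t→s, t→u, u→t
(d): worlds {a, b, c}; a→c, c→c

(a), (b), (d)

This is the axiom for a generalized confluence (Geach) condition; its first-order frame correspondent is ∀x ∀y ∀z ((xR²y ∧ xR²z) → ∃w (yR²w ∧ zR²w)).
(a): holds.
(b): holds.
(c): fails — uR²s, uR²u but no w with sR²w and uR²w.
(d): holds.
Valid on: (a), (b), (d).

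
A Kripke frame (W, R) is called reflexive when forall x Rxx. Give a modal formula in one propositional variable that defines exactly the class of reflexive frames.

□r → r

A defining formula is □r → r (the T axiom).
Suppose □r→r is valid. At any x set V(r)={w : Rxw}. Then □r holds at x, so r holds at x, i.e. Rxx.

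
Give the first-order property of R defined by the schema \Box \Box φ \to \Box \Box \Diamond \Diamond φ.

\forall x \forall z (x R^2 z \to \exists w (x R^2 w \wedge z R^2 w))

This is a Sahlqvist (Geach-type) schema ◇^0□^2φ → □^2◇^2φ.
First-order correspondent: \forall x \forall z (x R^2 z \to \exists w (x R^2 w \wedge z R^2 w)).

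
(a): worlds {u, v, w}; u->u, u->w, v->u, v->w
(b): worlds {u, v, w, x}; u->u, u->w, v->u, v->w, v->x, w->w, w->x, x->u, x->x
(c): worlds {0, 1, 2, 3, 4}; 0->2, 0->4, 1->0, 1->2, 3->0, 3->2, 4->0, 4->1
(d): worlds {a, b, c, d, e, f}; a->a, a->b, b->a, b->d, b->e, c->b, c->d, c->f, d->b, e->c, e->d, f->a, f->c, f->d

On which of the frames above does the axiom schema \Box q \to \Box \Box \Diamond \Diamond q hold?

(b)

This is the axiom for a generalized confluence (Geach) condition; its first-order frame correspondent is \forall x \forall z (x R^2 z \to \exists w (xRw \wedge z R^2 w)).
(a): fails — uR²w but no t with uRt and wR²t.
(b): ✓.
(c): fails — 0R²0 but no w with 0Rw and 0R²w.
(d): fails — dR²d but no w with dRw and dR²w.
Valid on: (b).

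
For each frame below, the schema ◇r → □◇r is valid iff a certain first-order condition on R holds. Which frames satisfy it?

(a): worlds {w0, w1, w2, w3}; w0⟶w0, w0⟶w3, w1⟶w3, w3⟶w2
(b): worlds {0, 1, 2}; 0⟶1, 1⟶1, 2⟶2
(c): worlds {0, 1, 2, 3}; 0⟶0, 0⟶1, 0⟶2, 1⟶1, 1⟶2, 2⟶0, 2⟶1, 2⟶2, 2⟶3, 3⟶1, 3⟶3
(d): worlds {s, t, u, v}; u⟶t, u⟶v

This is the axiom for the Euclidean property; its first-order frame correspondent is ∀x ∀y ∀z (Rxy ∧ Rxz → Ryz).
(a): fails — Rw0w3 and Rw0w0 but not Rw3w0.
(b): ✓.
(c): fails — R01 and R00 but not R10.
(d): fails — Ruv and Ruv but not Rvv.
Valid on: (b).

(b)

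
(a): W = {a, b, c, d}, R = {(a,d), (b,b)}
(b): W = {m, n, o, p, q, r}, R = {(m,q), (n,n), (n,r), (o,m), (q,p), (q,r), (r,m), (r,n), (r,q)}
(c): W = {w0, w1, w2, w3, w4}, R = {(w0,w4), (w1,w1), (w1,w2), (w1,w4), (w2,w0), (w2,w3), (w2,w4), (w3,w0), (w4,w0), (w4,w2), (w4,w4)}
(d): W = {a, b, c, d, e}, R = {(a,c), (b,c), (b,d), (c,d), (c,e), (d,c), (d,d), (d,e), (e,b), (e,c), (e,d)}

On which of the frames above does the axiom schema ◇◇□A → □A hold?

(a)

Frame correspondent (Sahlqvist): ∀x ∀y ∀z ((xR²y ∧ xRz) → ∃w (yRw ∧ z = w)) — i.e. a generalized confluence (Geach) condition.
(a): condition met.
(b): fails — mR²p, mRq but no w with pRw and q=w.
(c): fails — w1R²w0, w1Rw1 but no w with w0Rw and w1=w.
(d): fails — bR²c, bRc but no w with cRw and c=w.
Valid on: (a).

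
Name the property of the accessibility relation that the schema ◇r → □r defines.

partial functionality: ∀x ∀y ∀z (Rxy ∧ Rxz → y = z)

Suppose ◇r→□r is valid. Take Rxy, Rxz and set V(r)={y}. Then ◇r at x, so □r at x, so r at z, i.e. z=y.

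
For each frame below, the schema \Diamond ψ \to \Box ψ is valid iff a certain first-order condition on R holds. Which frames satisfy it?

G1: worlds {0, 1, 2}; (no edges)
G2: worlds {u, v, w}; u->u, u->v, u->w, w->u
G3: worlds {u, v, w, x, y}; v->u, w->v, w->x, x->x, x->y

This is the axiom for partial functionality; its first-order frame correspondent is \forall x \forall y \forall z (Rxy \wedge Rxz \to y = z).
G1: holds.
G2: fails — u sees both u and v.
G3: fails — w sees both v and x.

G1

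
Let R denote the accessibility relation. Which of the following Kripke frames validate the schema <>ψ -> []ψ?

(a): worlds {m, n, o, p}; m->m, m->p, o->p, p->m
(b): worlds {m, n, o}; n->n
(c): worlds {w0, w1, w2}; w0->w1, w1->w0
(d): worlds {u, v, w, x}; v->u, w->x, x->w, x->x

Frame correspondent (Sahlqvist): forall x forall y forall z (Rxy & Rxz -> y = z) — i.e. partial functionality.
(a): fails — m sees both m and p.
(b): condition met.
(c): condition met.
(d): fails — x sees both w and x.

(b), (c)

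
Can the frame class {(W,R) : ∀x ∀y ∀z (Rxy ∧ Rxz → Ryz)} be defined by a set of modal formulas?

Yes, by ◇q → □◇q

Yes: it is the Euclidean property, defined by the 5 schema ◇q → □◇q.
Suppose ◇q→□◇q is valid. Take Rxy, Rxz and set V(q)={y}. Then ◇q at x, so □◇q at x, so ◇q at z, so some w with Rzw has q; w=y, i.e. Rzy. By symmetry of the argument, Ryz.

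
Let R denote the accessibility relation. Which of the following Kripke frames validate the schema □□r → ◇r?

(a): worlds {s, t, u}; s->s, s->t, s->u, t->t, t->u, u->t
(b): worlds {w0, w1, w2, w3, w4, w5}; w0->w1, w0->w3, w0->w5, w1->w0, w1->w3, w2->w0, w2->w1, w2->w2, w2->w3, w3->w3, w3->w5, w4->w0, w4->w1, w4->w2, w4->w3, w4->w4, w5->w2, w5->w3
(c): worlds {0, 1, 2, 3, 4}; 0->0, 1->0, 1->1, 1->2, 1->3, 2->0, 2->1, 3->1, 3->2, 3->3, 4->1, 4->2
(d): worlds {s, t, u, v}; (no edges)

This is the axiom for a generalized confluence (Geach) condition; its first-order frame correspondent is ∀x ∃w (xR²w ∧ xRw).
(a): ✓.
(b): ✓.
(c): ✓.
(d): fails — at s but no w with sR²w and sRw.

(a), (b), (c)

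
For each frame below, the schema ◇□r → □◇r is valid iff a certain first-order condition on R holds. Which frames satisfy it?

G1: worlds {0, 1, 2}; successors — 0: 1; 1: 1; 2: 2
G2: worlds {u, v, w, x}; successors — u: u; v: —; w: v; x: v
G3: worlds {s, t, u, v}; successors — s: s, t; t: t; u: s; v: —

G1, G3

This is the axiom for convergence; its first-order frame correspondent is ∀x ∀y ∀z (Rxy ∧ Rxz → ∃w (Ryw ∧ Rzw)).
G1: satisfies the condition.
G2: fails — Rwv and Rwv but v and v have no common successor.
G3: satisfies the condition.
Valid on: G1, G3.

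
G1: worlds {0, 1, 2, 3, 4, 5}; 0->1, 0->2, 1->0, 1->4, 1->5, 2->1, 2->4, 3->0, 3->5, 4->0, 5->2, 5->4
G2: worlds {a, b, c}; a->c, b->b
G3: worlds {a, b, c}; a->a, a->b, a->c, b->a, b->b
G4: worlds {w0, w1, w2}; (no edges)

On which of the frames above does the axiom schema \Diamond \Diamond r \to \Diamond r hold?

G2, G4

The schema corresponds to transitivity: \forall x \forall y \forall z (Rxy \wedge Ryz \to Rxz).
G1: fails — R10 and R02 but not R12.
G2: satisfies the condition.
G3: fails — Rba and Rac but not Rbc.
G4: satisfies the condition.
Valid on: G2, G4.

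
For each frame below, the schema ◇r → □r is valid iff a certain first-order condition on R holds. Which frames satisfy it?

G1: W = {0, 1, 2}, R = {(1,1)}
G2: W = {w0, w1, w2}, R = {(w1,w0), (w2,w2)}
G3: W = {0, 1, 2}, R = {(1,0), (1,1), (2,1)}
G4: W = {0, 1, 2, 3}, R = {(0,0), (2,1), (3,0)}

G1, G2, G4

Frame correspondent (Sahlqvist): ∀x ∀y ∀z (Rxy ∧ Rxz → y = z) — i.e. partial functionality.
G1: ✓.
G2: ✓.
G3: fails — 1 sees both 0 and 1.
G4: ✓.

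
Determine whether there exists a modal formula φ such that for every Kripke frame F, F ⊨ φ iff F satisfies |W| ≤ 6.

Modal frame validity is preserved under disjoint unions.
Any modal formula valid on each of 7 disjoint one-world frames is valid on their disjoint union (validity is preserved under disjoint unions). Each one-world frame has |W|=1≤6, but the union has |W|=7.
Hence having at most 6 worlds is not modally definable.

No — not modally definable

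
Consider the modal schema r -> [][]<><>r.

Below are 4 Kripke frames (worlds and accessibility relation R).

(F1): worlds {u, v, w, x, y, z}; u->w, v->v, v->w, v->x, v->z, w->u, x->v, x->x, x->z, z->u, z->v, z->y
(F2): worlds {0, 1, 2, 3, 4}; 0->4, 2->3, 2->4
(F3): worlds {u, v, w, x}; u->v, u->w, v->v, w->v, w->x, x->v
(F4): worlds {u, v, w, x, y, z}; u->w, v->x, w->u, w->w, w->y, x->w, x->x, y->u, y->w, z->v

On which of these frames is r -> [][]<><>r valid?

(F2)

This is the axiom for a generalized confluence (Geach) condition; its first-order frame correspondent is forall x forall z (x R^2 z -> exists w (x = w & z R^2 w)).
(F1): fails — vR²u but no t with v=t and uR²t.
(F2): condition met.
(F3): fails — uR²v but no t with u=t and vR²t.
(F4): fails — vR²w but no t with v=t and wR²t.
Valid on: (F2).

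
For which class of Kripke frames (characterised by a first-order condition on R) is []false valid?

emptiness of R: forall x forall y ~Rxy

□⊥ is valid iff no world has any successor (otherwise □⊥ fails at any world with one).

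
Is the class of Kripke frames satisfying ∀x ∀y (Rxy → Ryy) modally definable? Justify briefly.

Yes, by □(□q → q)

This is a Sahlqvist condition; the T□ axiom □(□q → q) defines it.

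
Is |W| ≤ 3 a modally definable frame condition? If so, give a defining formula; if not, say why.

Not modally definable

If a class were modally definable it would be closed under disjoint unions (Goldblatt–Thomason).
Any modal formula valid on each of 4 disjoint one-world frames is valid on their disjoint union (validity is preserved under disjoint unions). Each one-world frame has |W|=1≤3, but the union has |W|=4.
So the class is not modally definable.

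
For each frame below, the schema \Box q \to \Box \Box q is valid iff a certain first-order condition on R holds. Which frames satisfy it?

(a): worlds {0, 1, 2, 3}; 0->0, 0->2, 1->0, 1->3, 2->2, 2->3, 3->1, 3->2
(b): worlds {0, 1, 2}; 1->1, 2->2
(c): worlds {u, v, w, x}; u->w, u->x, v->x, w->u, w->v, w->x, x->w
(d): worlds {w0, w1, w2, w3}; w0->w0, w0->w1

The schema corresponds to transitivity: \forall x \forall y \forall z (Rxy \wedge Ryz \to Rxz).
(a): fails — R10 and R02 but not R12.
(b): satisfies the condition.
(c): fails — Rxw and Rwu but not Rxu.
(d): satisfies the condition.

(b), (d)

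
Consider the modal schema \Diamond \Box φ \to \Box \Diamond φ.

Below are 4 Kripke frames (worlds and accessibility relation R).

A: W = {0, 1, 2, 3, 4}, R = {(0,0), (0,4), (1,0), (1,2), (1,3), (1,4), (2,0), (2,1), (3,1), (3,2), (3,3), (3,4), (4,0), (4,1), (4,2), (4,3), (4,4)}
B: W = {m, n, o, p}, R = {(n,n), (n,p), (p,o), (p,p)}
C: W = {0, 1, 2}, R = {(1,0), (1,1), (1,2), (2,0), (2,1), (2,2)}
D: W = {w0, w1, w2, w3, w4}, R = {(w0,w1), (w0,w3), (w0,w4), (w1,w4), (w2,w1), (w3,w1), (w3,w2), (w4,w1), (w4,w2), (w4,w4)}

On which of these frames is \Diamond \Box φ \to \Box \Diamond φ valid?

A

This is the axiom for convergence; its first-order frame correspondent is \forall x \forall y \forall z (Rxy \wedge Rxz \to \exists w (Ryw \wedge Rzw)).
A: ✓.
B: fails — Rpo and Rpo but o and o have no common successor.
C: fails — R10 and R10 but 0 and 0 have no common successor.
D: fails — Rw0w1 and Rw0w3 but w1 and w3 have no common successor.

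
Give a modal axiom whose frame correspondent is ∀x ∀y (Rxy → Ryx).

This is symmetry; the standard corresponding axiom is B: r → □◇r.
Suppose r→□◇r is valid. Take Rxy and set V(r)={x}. Then r at x, so □◇r at x, so ◇r at y, so some z with Ryz has r; z=x, i.e. Ryx.

r → □◇r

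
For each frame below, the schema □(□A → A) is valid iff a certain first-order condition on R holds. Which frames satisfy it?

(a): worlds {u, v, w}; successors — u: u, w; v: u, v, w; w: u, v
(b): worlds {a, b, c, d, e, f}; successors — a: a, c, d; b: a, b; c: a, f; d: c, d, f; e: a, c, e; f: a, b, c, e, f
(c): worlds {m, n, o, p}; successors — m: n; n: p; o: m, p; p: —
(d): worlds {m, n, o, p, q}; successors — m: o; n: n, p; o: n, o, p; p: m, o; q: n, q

This is the axiom for shift-reflexivity; its first-order frame correspondent is ∀x ∀y (Rxy → Ryy).
(a): fails — Ruw but not Rww.
(b): fails — Rdc but not Rcc.
(c): fails — Rom but not Rmm.
(d): fails — Rop but not Rpp.
Valid on no frame.

none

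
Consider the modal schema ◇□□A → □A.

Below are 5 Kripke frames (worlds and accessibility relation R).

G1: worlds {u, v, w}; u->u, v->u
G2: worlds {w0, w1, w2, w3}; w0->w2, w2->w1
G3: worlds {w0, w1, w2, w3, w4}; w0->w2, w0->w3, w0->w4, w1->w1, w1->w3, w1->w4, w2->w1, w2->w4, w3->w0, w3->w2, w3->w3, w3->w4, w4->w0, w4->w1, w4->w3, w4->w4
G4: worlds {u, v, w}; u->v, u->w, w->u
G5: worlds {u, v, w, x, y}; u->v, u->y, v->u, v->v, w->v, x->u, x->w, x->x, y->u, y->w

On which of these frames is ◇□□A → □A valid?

This is the axiom for a generalized confluence (Geach) condition; its first-order frame correspondent is ∀x ∀y ∀z ((xRy ∧ xRz) → ∃w (yR²w ∧ z = w)).
G1: holds.
G2: fails — w0Rw2, w0Rw2 but no w with w2R²w and w2=w.
G3: fails — w0Rw2, w0Rw2 but no w with w2R²w and w2=w.
G4: fails — uRv, uRv but no t with vR²t and v=t.
G5: fails — xRu, xRx but no t with uR²t and x=t.
Valid on: G1.

G1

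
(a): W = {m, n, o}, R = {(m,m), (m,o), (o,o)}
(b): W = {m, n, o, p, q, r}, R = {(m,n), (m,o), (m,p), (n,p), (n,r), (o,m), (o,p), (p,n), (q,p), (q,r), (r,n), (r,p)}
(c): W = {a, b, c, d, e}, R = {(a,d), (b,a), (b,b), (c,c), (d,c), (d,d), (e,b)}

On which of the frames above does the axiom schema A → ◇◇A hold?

none

This is the axiom for a generalized confluence (Geach) condition; its first-order frame correspondent is ∀x ∃w (x = w ∧ xR²w).
(a): fails — at n but no w with n=w and nR²w.
(b): fails — at q but no w with q=w and qR²w.
(c): fails — at a but no w with a=w and aR²w.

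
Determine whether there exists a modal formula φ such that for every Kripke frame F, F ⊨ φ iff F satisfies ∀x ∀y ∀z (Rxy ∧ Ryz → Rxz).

Definable; □q → □□q defines it

The condition is transitivity. A defining modal formula is □q → □□q.
Suppose □q→□□q is valid. Take Rxy, Ryz and set V(q)={w : Rxw}. Then □q at x, so □□q at x, so □q at y, so q at z, i.e. Rxz.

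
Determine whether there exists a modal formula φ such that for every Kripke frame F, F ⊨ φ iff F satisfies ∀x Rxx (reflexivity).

Definable; □r → r defines it

The condition is reflexivity. A defining modal formula is □r → r.
Suppose □r→r is valid. At any x set V(r)={w : Rxw}. Then □r holds at x, so r holds at x, i.e. Rxx.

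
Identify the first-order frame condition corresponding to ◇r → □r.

Partial functionality

Suppose ◇r→□r is valid. Take Rxy, Rxz and set V(r)={y}. Then ◇r at x, so □r at x, so r at z, i.e. z=y.
The converse is a direct semantic check.
Frame condition: ∀x ∀y ∀z (Rxy ∧ Rxz → y = z).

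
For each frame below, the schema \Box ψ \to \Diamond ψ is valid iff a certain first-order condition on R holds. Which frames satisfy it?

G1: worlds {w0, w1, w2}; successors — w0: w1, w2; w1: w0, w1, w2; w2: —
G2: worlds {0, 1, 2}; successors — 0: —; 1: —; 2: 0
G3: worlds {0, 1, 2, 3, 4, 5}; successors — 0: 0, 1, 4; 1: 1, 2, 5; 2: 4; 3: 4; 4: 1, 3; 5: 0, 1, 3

G3

The schema corresponds to seriality: \forall x \exists y Rxy.
G1: fails — world w2 has no successor.
G2: fails — world 0 has no successor.
G3: ✓.
Valid on: G3.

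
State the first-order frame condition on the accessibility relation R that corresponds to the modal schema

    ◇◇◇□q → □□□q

∀x ∀y ∀z ((xR³y ∧ xR³z) → ∃w (yRw ∧ z = w))

This is a Sahlqvist (Geach-type) schema ◇^3□^1q → □^3◇^0q.
First-order correspondent: ∀x ∀y ∀z ((xR³y ∧ xR³z) → ∃w (yRw ∧ z = w)).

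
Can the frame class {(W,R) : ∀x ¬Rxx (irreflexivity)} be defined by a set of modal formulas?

Any modally definable frame class is closed under surjective bounded morphisms.
The 3-cycle (worlds w0,w1,w2 with w0→w1→w2→w0) is irreflexive, and the map sending every world to a single reflexive point • is a surjective bounded morphism (forth: every edge maps to (•,•); back: every world has a successor). So any modal formula valid on the 3-cycle is also valid on the reflexive point, which is not irreflexive.
So the class is not modally definable.

Not definable by any modal formula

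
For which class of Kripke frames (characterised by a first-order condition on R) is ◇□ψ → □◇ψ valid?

convergence

This is the .2 axiom.
Its frame correspondent is convergence — ∀x ∀y ∀z (Rxy ∧ Rxz → ∃w (Ryw ∧ Rzw)).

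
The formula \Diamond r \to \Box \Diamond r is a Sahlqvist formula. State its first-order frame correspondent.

The Euclidean property

Suppose ◇r→□◇r is valid. Take Rxy, Rxz and set V(r)={y}. Then ◇r at x, so □◇r at x, so ◇r at z, so some w with Rzw has r; w=y, i.e. Rzy. By symmetry of the argument, Ryz.
Conversely, on a frame with the Euclidean property the schema holds at every world under every valuation.
So the correspondent is the Euclidean property.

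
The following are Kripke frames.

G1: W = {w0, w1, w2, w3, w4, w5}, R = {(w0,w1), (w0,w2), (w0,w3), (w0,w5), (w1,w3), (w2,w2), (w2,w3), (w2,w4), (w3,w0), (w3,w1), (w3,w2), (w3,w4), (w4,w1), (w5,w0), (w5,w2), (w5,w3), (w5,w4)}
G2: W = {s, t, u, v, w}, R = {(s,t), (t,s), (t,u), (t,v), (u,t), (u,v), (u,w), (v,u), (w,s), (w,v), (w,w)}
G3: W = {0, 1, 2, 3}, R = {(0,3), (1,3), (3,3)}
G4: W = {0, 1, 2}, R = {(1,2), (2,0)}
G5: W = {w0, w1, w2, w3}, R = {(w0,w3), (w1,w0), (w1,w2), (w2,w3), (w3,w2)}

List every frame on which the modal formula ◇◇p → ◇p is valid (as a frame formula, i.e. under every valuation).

The schema corresponds to transitivity: ∀x ∀y ∀z (Rxy ∧ Ryz → Rxz).
G1: fails — Rw2w4 and Rw4w1 but not Rw2w1.
G2: fails — Ruv and Rvu but not Ruu.
G3: ✓.
G4: fails — R12 and R20 but not R10.
G5: fails — Rw1w2 and Rw2w3 but not Rw1w3.
Valid on: G3.

G3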